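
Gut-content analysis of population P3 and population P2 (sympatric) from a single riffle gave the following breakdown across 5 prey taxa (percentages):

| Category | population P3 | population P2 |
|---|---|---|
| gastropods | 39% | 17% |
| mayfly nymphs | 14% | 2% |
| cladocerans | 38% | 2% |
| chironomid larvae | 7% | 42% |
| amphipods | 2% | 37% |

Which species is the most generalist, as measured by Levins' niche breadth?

Convert percentages to proportions (divide by 100).
Σp_P3ᵢ² = 0.39² + 0.14² + 0.38² + 0.07² + 0.02² = 0.1521 + 0.0196 + 0.1444 + 0.0049 + 0.0004 = 0.3214
B_P3 = 1 / 0.3214 = 3.1114
Σp_P2ᵢ² = 0.17² + 0.02² + 0.02² + 0.42² + 0.37² = 0.0289 + 0.0004 + 0.0004 + 0.1764 + 0.1369 = 0.3430
B_P2 = 1 / 0.3430 = 2.9155
Highest B → broadest niche (most generalist): population P3 (B = 3.11).

population P3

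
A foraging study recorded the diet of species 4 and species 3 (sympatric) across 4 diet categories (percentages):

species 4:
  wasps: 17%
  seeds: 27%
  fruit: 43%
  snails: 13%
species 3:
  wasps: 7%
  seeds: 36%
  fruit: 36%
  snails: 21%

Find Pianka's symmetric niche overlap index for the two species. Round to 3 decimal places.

Convert percentages to proportions (divide by 100).
Σ p₁ᵢp₂ᵢ = 0.0119 + 0.0972 + 0.1548 + 0.0273 = 0.2912
Σp_1ᵢ² = 0.17² + 0.27² + 0.43² + 0.13² = 0.0289 + 0.0729 + 0.1849 + 0.0169 = 0.3036
Σp_2ᵢ² = 0.07² + 0.36² + 0.36² + 0.21² = 0.0049 + 0.1296 + 0.1296 + 0.0441 = 0.3082
O = 0.2912 / √(0.3036 × 0.3082) = 0.2912 / 0.305891 = 0.95197

0.952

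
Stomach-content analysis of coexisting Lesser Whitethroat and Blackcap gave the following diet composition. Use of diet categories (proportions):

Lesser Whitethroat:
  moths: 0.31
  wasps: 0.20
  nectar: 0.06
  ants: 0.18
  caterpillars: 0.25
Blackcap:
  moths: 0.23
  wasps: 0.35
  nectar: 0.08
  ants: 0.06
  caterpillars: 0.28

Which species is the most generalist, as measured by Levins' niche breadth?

Σp_Whitᵢ² = 0.31² + 0.20² + 0.06² + 0.18² + 0.25² = 0.0961 + 0.0400 + 0.0036 + 0.0324 + 0.0625 = 0.2346
B_Whit = 1 / 0.2346 = 4.2626
Σp_Blacᵢ² = 0.23² + 0.35² + 0.08² + 0.06² + 0.28² = 0.0529 + 0.1225 + 0.0064 + 0.0036 + 0.0784 = 0.2638
B_Blac = 1 / 0.2638 = 3.7908
Highest B → broadest niche (most generalist): Lesser Whitethroat (B = 4.26).

Lesser Whitethroat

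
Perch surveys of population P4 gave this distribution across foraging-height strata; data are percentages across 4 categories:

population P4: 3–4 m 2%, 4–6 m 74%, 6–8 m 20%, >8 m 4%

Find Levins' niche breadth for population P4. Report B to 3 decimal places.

Convert percentages to proportions (divide by 100).
Σpᵢ² = 0.02² + 0.74² + 0.20² + 0.04² = 0.0004 + 0.5476 + 0.0400 + 0.0016 = 0.5896
B = 1 / 0.5896 = 1.69607

1.696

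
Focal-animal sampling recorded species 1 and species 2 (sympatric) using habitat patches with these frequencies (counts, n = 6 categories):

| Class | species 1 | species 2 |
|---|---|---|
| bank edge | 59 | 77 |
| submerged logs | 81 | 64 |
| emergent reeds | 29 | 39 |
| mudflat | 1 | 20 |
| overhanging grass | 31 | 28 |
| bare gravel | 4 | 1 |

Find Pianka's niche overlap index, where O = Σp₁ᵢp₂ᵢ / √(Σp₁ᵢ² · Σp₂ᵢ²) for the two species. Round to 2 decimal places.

Proportions for species 1 (n=205): 59/205=0.2878, 81/205=0.3951, 29/205=0.1415, 1/205=0.0049, 31/205=0.1512, 4/205=0.0195
Proportions for species 2 (n=229): 77/229=0.3362, 64/229=0.2795, 39/229=0.1703, 20/229=0.0873, 28/229=0.1223, 1/229=0.0044
Σ p₁ᵢp₂ᵢ = 0.096758 + 0.110430 + 0.024097 + 0.000428 + 0.018492 + 0.000086 = 0.250291
Σp_1ᵢ² = 0.2878² + 0.3951² + 0.1415² + 0.0049² + 0.1512² + 0.0195² = 0.082829 + 0.156104 + 0.020022 + 0.000024 + 0.022861 + 0.000380 = 0.282220
Σp_2ᵢ² = 0.3362² + 0.2795² + 0.1703² + 0.0873² + 0.1223² + 0.0044² = 0.113030 + 0.078120 + 0.029002 + 0.007621 + 0.014957 + 0.000019 = 0.242749
O = 0.250291 / √(0.282220 × 0.242749) = 0.250291 / 0.2617415 = 0.9563

0.96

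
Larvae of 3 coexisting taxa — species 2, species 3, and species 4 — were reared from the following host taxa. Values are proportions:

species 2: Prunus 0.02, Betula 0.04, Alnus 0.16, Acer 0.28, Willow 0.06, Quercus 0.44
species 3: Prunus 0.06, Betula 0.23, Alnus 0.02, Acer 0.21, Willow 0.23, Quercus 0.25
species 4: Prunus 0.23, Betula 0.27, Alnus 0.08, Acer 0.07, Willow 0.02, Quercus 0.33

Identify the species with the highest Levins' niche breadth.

species 3

Σp_2ᵢ² = 0.02² + 0.04² + 0.16² + 0.28² + 0.06² + 0.44² = 0.0004 + 0.0016 + 0.0256 + 0.0784 + 0.0036 + 0.1936 = 0.3032
B_2 = 1 / 0.3032 = 3.2982
Σp_3ᵢ² = 0.06² + 0.23² + 0.02² + 0.21² + 0.23² + 0.25² = 0.0036 + 0.0529 + 0.0004 + 0.0441 + 0.0529 + 0.0625 = 0.2164
B_3 = 1 / 0.2164 = 4.6211
Σp_4ᵢ² = 0.23² + 0.27² + 0.08² + 0.07² + 0.02² + 0.33² = 0.0529 + 0.0729 + 0.0064 + 0.0049 + 0.0004 + 0.1089 = 0.2464
B_4 = 1 / 0.2464 = 4.0584
Highest B → broadest niche (most generalist): species 3 (B = 4.62).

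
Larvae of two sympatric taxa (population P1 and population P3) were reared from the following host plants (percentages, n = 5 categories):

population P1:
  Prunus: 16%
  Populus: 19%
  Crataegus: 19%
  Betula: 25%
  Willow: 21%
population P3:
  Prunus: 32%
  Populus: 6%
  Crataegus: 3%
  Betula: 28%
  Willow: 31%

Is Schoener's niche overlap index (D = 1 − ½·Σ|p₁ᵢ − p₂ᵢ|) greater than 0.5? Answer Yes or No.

Yes

Convert percentages to proportions (divide by 100).
Σ|p₁ᵢ − p₂ᵢ| = 0.16 + 0.13 + 0.16 + 0.03 + 0.10 = 0.58
D = 1 − ½ × 0.58 = 1 − 0.290 = 0.7100
D = 0.7100 > 0.5 → Yes.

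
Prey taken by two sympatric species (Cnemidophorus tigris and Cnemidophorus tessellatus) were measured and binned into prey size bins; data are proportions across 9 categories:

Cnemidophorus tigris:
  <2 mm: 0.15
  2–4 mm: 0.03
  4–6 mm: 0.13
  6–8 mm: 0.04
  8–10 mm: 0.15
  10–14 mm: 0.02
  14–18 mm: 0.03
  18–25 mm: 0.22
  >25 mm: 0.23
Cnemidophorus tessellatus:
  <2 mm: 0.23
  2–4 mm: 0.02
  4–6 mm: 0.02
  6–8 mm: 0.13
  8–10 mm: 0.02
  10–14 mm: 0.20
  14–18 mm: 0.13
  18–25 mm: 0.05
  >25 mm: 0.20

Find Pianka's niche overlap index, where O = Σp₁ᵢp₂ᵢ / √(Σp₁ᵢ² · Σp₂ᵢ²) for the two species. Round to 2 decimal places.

0.66

Σ p₁ᵢp₂ᵢ = 0.0345 + 0.0006 + 0.0026 + 0.0052 + 0.0030 + 0.0040 + 0.0039 + 0.0110 + 0.0460 = 0.1108
Σp_1ᵢ² = 0.15² + 0.03² + 0.13² + 0.04² + 0.15² + 0.02² + 0.03² + 0.22² + 0.23² = 0.0225 + 0.0009 + 0.0169 + 0.0016 + 0.0225 + 0.0004 + 0.0009 + 0.0484 + 0.0529 = 0.1670
Σp_2ᵢ² = 0.23² + 0.02² + 0.02² + 0.13² + 0.02² + 0.20² + 0.13² + 0.05² + 0.20² = 0.0529 + 0.0004 + 0.0004 + 0.0169 + 0.0004 + 0.0400 + 0.0169 + 0.0025 + 0.0400 = 0.1704
O = 0.1108 / √(0.1670 × 0.1704) = 0.1108 / 0.16869 = 0.6568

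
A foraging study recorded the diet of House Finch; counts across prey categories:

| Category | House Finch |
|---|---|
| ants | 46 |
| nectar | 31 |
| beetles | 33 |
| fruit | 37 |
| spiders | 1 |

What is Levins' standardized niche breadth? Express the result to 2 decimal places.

0.74

Proportions for House Finch (n=148): 46/148=0.3108, 31/148=0.2095, 33/148=0.2230, 37/148=0.2500, 1/148=0.0068
Σpᵢ² = 0.3108² + 0.2095² + 0.2230² + 0.2500² + 0.0068² = 0.096597 + 0.043890 + 0.049729 + 0.062500 + 0.000046 = 0.252762
B = 1 / 0.252762 = 3.9563
Bₛ = (B − 1)/(n − 1) = (3.9563 − 1)/(5 − 1) = 2.9563/4 = 0.7391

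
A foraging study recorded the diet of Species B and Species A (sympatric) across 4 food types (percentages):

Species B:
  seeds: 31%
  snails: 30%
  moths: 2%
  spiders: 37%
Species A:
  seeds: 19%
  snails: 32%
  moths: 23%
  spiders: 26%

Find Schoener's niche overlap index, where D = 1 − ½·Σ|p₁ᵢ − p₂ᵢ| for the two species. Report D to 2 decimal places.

Convert percentages to proportions (divide by 100).
Σ|p₁ᵢ − p₂ᵢ| = 0.12 + 0.02 + 0.21 + 0.11 = 0.46
D = 1 − ½ × 0.46 = 1 − 0.230 = 0.7700

0.77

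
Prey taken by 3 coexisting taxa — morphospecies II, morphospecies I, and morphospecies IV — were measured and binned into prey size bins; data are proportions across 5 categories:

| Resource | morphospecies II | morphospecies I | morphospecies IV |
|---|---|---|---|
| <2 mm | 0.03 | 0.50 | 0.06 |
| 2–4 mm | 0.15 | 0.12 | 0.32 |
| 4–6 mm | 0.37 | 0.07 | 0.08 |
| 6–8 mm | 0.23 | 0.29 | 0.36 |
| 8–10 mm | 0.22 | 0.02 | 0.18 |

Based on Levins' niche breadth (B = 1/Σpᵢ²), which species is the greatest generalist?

morphospecies II

Σp_IIᵢ² = 0.03² + 0.15² + 0.37² + 0.23² + 0.22² = 0.0009 + 0.0225 + 0.1369 + 0.0529 + 0.0484 = 0.2616
B_II = 1 / 0.2616 = 3.8226
Σp_Iᵢ² = 0.50² + 0.12² + 0.07² + 0.29² + 0.02² = 0.2500 + 0.0144 + 0.0049 + 0.0841 + 0.0004 = 0.3538
B_I = 1 / 0.3538 = 2.8265
Σp_IVᵢ² = 0.06² + 0.32² + 0.08² + 0.36² + 0.18² = 0.0036 + 0.1024 + 0.0064 + 0.1296 + 0.0324 = 0.2744
B_IV = 1 / 0.2744 = 3.6443
Highest B → broadest niche (most generalist): morphospecies II (B = 3.82).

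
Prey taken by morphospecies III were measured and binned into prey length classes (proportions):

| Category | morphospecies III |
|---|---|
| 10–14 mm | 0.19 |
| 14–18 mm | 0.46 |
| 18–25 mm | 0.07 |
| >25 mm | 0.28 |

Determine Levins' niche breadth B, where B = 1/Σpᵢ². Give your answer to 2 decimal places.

Σpᵢ² = 0.19² + 0.46² + 0.07² + 0.28² = 0.0361 + 0.2116 + 0.0049 + 0.0784 = 0.3310
B = 1 / 0.3310 = 3.0211

3.02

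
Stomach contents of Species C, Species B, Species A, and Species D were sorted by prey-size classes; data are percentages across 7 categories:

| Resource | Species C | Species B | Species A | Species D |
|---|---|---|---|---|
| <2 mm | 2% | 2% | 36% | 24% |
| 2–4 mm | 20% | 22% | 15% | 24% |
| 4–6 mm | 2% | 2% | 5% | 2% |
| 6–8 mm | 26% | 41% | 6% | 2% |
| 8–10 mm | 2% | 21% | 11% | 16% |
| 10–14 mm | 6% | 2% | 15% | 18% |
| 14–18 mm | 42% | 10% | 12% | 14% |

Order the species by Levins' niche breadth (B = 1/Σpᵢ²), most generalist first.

Species D > Species A > Species B > Species C

Convert percentages to proportions (divide by 100).
Σp_Cᵢ² = 0.02² + 0.20² + 0.02² + 0.26² + 0.02² + 0.06² + 0.42² = 0.0004 + 0.0400 + 0.0004 + 0.0676 + 0.0004 + 0.0036 + 0.1764 = 0.2888
B_C = 1 / 0.2888 = 3.4626
Σp_Bᵢ² = 0.02² + 0.22² + 0.02² + 0.41² + 0.21² + 0.02² + 0.10² = 0.0004 + 0.0484 + 0.0004 + 0.1681 + 0.0441 + 0.0004 + 0.0100 = 0.2718
B_B = 1 / 0.2718 = 3.6792
Σp_Aᵢ² = 0.36² + 0.15² + 0.05² + 0.06² + 0.11² + 0.15² + 0.12² = 0.1296 + 0.0225 + 0.0025 + 0.0036 + 0.0121 + 0.0225 + 0.0144 = 0.2072
B_A = 1 / 0.2072 = 4.8263
Σp_Dᵢ² = 0.24² + 0.24² + 0.02² + 0.02² + 0.16² + 0.18² + 0.14² = 0.0576 + 0.0576 + 0.0004 + 0.0004 + 0.0256 + 0.0324 + 0.0196 = 0.1936
B_D = 1 / 0.1936 = 5.1653
Ranking by B (broadest → narrowest): Species D (5.17) > Species A (4.83) > Species B (3.68) > Species C (3.46)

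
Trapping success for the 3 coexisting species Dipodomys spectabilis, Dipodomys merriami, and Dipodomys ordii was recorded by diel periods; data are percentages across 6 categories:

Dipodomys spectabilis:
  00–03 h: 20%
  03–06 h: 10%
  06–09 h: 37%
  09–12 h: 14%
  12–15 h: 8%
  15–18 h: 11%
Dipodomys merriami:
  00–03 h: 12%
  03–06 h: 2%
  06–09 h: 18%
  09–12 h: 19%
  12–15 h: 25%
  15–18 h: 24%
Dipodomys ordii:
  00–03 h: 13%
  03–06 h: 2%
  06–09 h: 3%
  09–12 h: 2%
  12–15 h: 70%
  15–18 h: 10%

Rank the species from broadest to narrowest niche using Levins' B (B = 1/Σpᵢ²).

Dipodomys merriami > Dipodomys spectabilis > Dipodomys ordii

Convert percentages to proportions (divide by 100).
Σp_specᵢ² = 0.20² + 0.10² + 0.37² + 0.14² + 0.08² + 0.11² = 0.0400 + 0.0100 + 0.1369 + 0.0196 + 0.0064 + 0.0121 = 0.2250
B_spec = 1 / 0.2250 = 4.4444
Σp_merrᵢ² = 0.12² + 0.02² + 0.18² + 0.19² + 0.25² + 0.24² = 0.0144 + 0.0004 + 0.0324 + 0.0361 + 0.0625 + 0.0576 = 0.2034
B_merr = 1 / 0.2034 = 4.9164
Σp_ordiᵢ² = 0.13² + 0.02² + 0.03² + 0.02² + 0.70² + 0.10² = 0.0169 + 0.0004 + 0.0009 + 0.0004 + 0.4900 + 0.0100 = 0.5186
B_ordi = 1 / 0.5186 = 1.9283
Ranking by B (broadest → narrowest): Dipodomys merriami (4.92) > Dipodomys spectabilis (4.44) > Dipodomys ordii (1.93)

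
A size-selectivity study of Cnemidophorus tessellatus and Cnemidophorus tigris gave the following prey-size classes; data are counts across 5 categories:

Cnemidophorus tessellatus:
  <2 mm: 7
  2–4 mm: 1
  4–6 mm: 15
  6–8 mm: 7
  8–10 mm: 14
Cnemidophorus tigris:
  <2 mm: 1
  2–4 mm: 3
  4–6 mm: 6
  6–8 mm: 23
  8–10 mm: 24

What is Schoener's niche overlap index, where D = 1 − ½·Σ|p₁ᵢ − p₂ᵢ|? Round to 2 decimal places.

Proportions for Cnemidophorus tessellatus (n=44): 7/44=0.1591, 1/44=0.0227, 15/44=0.3409, 7/44=0.1591, 14/44=0.3182
Proportions for Cnemidophorus tigris (n=57): 1/57=0.0175, 3/57=0.0526, 6/57=0.1053, 23/57=0.4035, 24/57=0.4211
Σ|p₁ᵢ − p₂ᵢ| = 0.1416 + 0.0299 + 0.2356 + 0.2444 + 0.1029 = 0.7544
D = 1 − ½ × 0.7544 = 1 − 0.37720 = 0.62280

0.62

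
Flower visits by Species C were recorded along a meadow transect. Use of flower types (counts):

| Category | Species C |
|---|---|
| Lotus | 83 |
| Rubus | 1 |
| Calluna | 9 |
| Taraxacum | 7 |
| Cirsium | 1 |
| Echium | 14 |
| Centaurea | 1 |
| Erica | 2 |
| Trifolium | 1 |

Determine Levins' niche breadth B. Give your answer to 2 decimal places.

Proportions for Species C (n=119): 83/119=0.6975, 1/119=0.0084, 9/119=0.0756, 7/119=0.0588, 1/119=0.0084, 14/119=0.1176, 1/119=0.0084, 2/119=0.0168, 1/119=0.0084
Σpᵢ² = 0.6975² + 0.0084² + 0.0756² + 0.0588² + 0.0084² + 0.1176² + 0.0084² + 0.0168² + 0.0084² = 0.486506 + 0.000071 + 0.005715 + 0.003457 + 0.000071 + 0.013830 + 0.000071 + 0.000282 + 0.000071 = 0.510074
B = 1 / 0.510074 = 1.9605

1.96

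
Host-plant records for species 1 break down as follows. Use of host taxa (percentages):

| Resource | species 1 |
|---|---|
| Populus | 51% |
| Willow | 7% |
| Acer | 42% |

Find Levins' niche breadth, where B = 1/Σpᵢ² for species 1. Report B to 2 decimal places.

Convert percentages to proportions (divide by 100).
Σpᵢ² = 0.51² + 0.07² + 0.42² = 0.2601 + 0.0049 + 0.1764 = 0.4414
B = 1 / 0.4414 = 2.2655

2.27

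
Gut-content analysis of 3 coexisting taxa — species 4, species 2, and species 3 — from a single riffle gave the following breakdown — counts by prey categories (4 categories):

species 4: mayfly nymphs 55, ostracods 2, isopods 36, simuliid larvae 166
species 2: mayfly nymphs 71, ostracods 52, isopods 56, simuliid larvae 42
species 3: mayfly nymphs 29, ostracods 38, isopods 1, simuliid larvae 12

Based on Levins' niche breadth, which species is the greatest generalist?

species 2

Proportions for species 4 (n=259): 55/259=0.2124, 2/259=0.0077, 36/259=0.1390, 166/259=0.6409
Proportions for species 2 (n=221): 71/221=0.3213, 52/221=0.2353, 56/221=0.2534, 42/221=0.1900
Proportions for species 3 (n=80): 29/80=0.3625, 38/80=0.4750, 1/80=0.0125, 12/80=0.1500
Σp_4ᵢ² = 0.2124² + 0.0077² + 0.1390² + 0.6409² = 0.045114 + 0.000059 + 0.019321 + 0.410753 = 0.475247
B_4 = 1 / 0.475247 = 2.1042
Σp_2ᵢ² = 0.3213² + 0.2353² + 0.2534² + 0.1900² = 0.103234 + 0.055366 + 0.064212 + 0.036100 = 0.258912
B_2 = 1 / 0.258912 = 3.8623
Σp_3ᵢ² = 0.3625² + 0.4750² + 0.0125² + 0.1500² = 0.131406 + 0.225625 + 0.000156 + 0.022500 = 0.379687
B_3 = 1 / 0.379687 = 2.6337
Highest B → broadest niche (most generalist): species 2 (B = 3.86).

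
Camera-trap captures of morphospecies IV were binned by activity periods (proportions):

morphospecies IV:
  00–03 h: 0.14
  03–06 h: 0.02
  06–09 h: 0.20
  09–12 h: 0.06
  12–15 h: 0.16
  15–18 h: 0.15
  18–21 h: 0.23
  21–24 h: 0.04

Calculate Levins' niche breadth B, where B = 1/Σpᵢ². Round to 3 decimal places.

6.017

Σpᵢ² = 0.14² + 0.02² + 0.20² + 0.06² + 0.16² + 0.15² + 0.23² + 0.04² = 0.0196 + 0.0004 + 0.0400 + 0.0036 + 0.0256 + 0.0225 + 0.0529 + 0.0016 = 0.1662
B = 1 / 0.1662 = 6.01685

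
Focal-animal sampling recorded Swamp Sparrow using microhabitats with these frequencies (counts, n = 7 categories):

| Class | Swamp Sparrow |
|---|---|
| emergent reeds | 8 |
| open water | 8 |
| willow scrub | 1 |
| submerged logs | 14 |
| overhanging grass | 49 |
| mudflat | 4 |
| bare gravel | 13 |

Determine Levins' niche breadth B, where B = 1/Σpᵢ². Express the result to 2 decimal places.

3.23

Proportions for Swamp Sparrow (n=97): 8/97=0.0825, 8/97=0.0825, 1/97=0.0103, 14/97=0.1443, 49/97=0.5052, 4/97=0.0412, 13/97=0.1340
Σpᵢ² = 0.0825² + 0.0825² + 0.0103² + 0.1443² + 0.5052² + 0.0412² + 0.1340² = 0.006806 + 0.006806 + 0.000106 + 0.020822 + 0.255227 + 0.001697 + 0.017956 = 0.309420
B = 1 / 0.309420 = 3.2319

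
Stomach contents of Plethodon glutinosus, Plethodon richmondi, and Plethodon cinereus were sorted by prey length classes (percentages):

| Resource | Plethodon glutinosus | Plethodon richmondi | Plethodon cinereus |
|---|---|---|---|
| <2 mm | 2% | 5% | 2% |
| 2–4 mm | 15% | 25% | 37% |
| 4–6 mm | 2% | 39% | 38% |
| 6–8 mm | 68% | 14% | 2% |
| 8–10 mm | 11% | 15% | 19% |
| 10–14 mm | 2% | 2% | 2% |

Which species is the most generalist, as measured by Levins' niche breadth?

Convert percentages to proportions (divide by 100).
Σp_glutᵢ² = 0.02² + 0.15² + 0.02² + 0.68² + 0.11² + 0.02² = 0.0004 + 0.0225 + 0.0004 + 0.4624 + 0.0121 + 0.0004 = 0.4982
B_glut = 1 / 0.4982 = 2.0072
Σp_richᵢ² = 0.05² + 0.25² + 0.39² + 0.14² + 0.15² + 0.02² = 0.0025 + 0.0625 + 0.1521 + 0.0196 + 0.0225 + 0.0004 = 0.2596
B_rich = 1 / 0.2596 = 3.8521
Σp_cineᵢ² = 0.02² + 0.37² + 0.38² + 0.02² + 0.19² + 0.02² = 0.0004 + 0.1369 + 0.1444 + 0.0004 + 0.0361 + 0.0004 = 0.3186
B_cine = 1 / 0.3186 = 3.1387
Highest B → broadest niche (most generalist): Plethodon richmondi (B = 3.85).

Plethodon richmondi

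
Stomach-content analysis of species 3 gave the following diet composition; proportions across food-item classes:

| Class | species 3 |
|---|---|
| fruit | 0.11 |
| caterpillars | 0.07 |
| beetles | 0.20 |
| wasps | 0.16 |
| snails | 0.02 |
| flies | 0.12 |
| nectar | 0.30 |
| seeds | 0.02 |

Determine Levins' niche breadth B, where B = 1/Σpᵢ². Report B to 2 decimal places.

Σpᵢ² = 0.11² + 0.07² + 0.20² + 0.16² + 0.02² + 0.12² + 0.30² + 0.02² = 0.0121 + 0.0049 + 0.0400 + 0.0256 + 0.0004 + 0.0144 + 0.0900 + 0.0004 = 0.1878
B = 1 / 0.1878 = 5.3248

5.32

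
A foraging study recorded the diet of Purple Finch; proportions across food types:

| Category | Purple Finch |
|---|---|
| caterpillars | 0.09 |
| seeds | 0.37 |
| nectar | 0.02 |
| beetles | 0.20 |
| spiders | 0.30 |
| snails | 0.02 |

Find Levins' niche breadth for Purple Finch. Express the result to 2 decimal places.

Σpᵢ² = 0.09² + 0.37² + 0.02² + 0.20² + 0.30² + 0.02² = 0.0081 + 0.1369 + 0.0004 + 0.0400 + 0.0900 + 0.0004 = 0.2758
B = 1 / 0.2758 = 3.6258

3.63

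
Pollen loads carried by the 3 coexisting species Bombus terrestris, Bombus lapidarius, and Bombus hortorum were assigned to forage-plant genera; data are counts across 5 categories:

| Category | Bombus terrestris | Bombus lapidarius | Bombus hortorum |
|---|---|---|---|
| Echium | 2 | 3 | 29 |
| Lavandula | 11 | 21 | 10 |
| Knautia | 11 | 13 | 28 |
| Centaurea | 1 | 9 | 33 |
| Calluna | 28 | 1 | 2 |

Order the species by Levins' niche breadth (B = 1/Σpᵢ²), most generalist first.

Bombus hortorum > Bombus lapidarius > Bombus terrestris

Proportions for Bombus terrestris (n=53): 2/53=0.0377, 11/53=0.2075, 11/53=0.2075, 1/53=0.0189, 28/53=0.5283
Proportions for Bombus lapidarius (n=47): 3/47=0.0638, 21/47=0.4468, 13/47=0.2766, 9/47=0.1915, 1/47=0.0213
Proportions for Bombus hortorum (n=102): 29/102=0.2843, 10/102=0.0980, 28/102=0.2745, 33/102=0.3235, 2/102=0.0196
Σp_terrᵢ² = 0.0377² + 0.2075² + 0.2075² + 0.0189² + 0.5283² = 0.001421 + 0.043056 + 0.043056 + 0.000357 + 0.279101 = 0.366991
B_terr = 1 / 0.366991 = 2.7249
Σp_lapiᵢ² = 0.0638² + 0.4468² + 0.2766² + 0.1915² + 0.0213² = 0.004070 + 0.199630 + 0.076508 + 0.036672 + 0.000454 = 0.317334
B_lapi = 1 / 0.317334 = 3.1513
Σp_hortᵢ² = 0.2843² + 0.0980² + 0.2745² + 0.3235² + 0.0196² = 0.080826 + 0.009604 + 0.075350 + 0.104652 + 0.000384 = 0.270816
B_hort = 1 / 0.270816 = 3.6925
Ranking by B (broadest → narrowest): Bombus hortorum (3.69) > Bombus lapidarius (3.15) > Bombus terrestris (2.72)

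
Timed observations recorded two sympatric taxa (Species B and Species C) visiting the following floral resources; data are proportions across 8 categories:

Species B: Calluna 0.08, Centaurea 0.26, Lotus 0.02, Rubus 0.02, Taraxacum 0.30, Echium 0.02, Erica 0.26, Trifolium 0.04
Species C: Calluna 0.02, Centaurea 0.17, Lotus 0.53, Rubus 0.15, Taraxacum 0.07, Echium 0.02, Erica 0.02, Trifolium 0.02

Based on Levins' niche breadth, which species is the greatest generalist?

Σp_Bᵢ² = 0.08² + 0.26² + 0.02² + 0.02² + 0.30² + 0.02² + 0.26² + 0.04² = 0.0064 + 0.0676 + 0.0004 + 0.0004 + 0.0900 + 0.0004 + 0.0676 + 0.0016 = 0.2344
B_B = 1 / 0.2344 = 4.2662
Σp_Cᵢ² = 0.02² + 0.17² + 0.53² + 0.15² + 0.07² + 0.02² + 0.02² + 0.02² = 0.0004 + 0.0289 + 0.2809 + 0.0225 + 0.0049 + 0.0004 + 0.0004 + 0.0004 = 0.3388
B_C = 1 / 0.3388 = 2.9516
Highest B → broadest niche (most generalist): Species B (B = 4.27).

Species B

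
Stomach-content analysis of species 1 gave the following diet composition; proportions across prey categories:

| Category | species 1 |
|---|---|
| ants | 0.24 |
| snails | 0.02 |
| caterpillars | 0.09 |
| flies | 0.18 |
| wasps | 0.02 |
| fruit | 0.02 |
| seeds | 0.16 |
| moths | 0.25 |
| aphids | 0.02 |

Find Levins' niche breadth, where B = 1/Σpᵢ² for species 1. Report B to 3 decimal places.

Σpᵢ² = 0.24² + 0.02² + 0.09² + 0.18² + 0.02² + 0.02² + 0.16² + 0.25² + 0.02² = 0.0576 + 0.0004 + 0.0081 + 0.0324 + 0.0004 + 0.0004 + 0.0256 + 0.0625 + 0.0004 = 0.1878
B = 1 / 0.1878 = 5.32481

5.325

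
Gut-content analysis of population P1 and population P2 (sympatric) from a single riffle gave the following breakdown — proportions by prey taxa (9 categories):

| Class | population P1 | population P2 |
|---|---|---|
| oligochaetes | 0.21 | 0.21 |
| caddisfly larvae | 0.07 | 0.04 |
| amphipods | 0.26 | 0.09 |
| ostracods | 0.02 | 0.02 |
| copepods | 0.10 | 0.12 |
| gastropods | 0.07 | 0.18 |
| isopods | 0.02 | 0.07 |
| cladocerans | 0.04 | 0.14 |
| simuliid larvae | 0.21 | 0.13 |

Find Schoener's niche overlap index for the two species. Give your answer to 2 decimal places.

0.72

Σ|p₁ᵢ − p₂ᵢ| = 0.00 + 0.03 + 0.17 + 0.00 + 0.02 + 0.11 + 0.05 + 0.10 + 0.08 = 0.56
D = 1 − ½ × 0.56 = 1 − 0.280 = 0.7200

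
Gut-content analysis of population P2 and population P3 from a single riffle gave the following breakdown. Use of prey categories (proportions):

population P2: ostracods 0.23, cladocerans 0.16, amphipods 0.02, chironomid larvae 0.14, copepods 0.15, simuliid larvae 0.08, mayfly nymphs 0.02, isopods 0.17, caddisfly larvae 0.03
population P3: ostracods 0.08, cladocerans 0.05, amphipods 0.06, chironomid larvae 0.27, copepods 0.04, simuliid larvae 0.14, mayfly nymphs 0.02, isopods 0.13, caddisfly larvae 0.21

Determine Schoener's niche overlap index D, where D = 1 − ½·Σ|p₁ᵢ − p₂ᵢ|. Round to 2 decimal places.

0.59

Σ|p₁ᵢ − p₂ᵢ| = 0.15 + 0.11 + 0.04 + 0.13 + 0.11 + 0.06 + 0.00 + 0.04 + 0.18 = 0.82
D = 1 − ½ × 0.82 = 1 − 0.410 = 0.5900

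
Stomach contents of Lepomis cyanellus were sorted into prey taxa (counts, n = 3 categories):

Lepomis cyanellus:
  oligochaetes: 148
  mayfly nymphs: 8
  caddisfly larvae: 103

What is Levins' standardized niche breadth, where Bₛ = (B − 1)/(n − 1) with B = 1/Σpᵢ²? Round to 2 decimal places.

0.53

Proportions for Lepomis cyanellus (n=259): 148/259=0.5714, 8/259=0.0309, 103/259=0.3977
Σpᵢ² = 0.5714² + 0.0309² + 0.3977² = 0.326498 + 0.000955 + 0.158165 = 0.485618
B = 1 / 0.485618 = 2.0592
Bₛ = (B − 1)/(n − 1) = (2.0592 − 1)/(3 − 1) = 1.0592/2 = 0.5296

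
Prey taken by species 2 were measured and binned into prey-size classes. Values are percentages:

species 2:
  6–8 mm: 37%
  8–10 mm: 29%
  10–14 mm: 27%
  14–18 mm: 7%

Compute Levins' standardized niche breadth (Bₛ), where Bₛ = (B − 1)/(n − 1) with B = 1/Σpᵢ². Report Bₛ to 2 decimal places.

0.78

Convert percentages to proportions (divide by 100).
Σpᵢ² = 0.37² + 0.29² + 0.27² + 0.07² = 0.1369 + 0.0841 + 0.0729 + 0.0049 = 0.2988
B = 1 / 0.2988 = 3.3467
Bₛ = (B − 1)/(n − 1) = (3.3467 − 1)/(4 − 1) = 2.3467/3 = 0.7822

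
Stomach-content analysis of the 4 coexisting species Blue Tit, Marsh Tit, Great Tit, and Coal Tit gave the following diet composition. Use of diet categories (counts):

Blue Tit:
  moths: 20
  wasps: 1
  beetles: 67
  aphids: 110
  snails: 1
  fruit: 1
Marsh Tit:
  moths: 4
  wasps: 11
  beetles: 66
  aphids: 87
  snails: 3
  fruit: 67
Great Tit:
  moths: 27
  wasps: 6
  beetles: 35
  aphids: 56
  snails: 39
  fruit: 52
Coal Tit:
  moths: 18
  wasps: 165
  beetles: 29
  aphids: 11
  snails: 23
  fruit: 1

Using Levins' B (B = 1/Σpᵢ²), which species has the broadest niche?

Great Tit

Proportions for Blue Tit (n=200): 20/200=0.1000, 1/200=0.0050, 67/200=0.3350, 110/200=0.5500, 1/200=0.0050, 1/200=0.0050
Proportions for Marsh Tit (n=238): 4/238=0.0168, 11/238=0.0462, 66/238=0.2773, 87/238=0.3655, 3/238=0.0126, 67/238=0.2815
Proportions for Great Tit (n=215): 27/215=0.1256, 6/215=0.0279, 35/215=0.1628, 56/215=0.2605, 39/215=0.1814, 52/215=0.2419
Proportions for Coal Tit (n=247): 18/247=0.0729, 165/247=0.6680, 29/247=0.1174, 11/247=0.0445, 23/247=0.0931, 1/247=0.0040
Σp_Blueᵢ² = 0.1000² + 0.0050² + 0.3350² + 0.5500² + 0.0050² + 0.0050² = 0.010000 + 0.000025 + 0.112225 + 0.302500 + 0.000025 + 0.000025 = 0.424800
B_Blue = 1 / 0.424800 = 2.3540
Σp_Marsᵢ² = 0.0168² + 0.0462² + 0.2773² + 0.3655² + 0.0126² + 0.2815² = 0.000282 + 0.002134 + 0.076895 + 0.133590 + 0.000159 + 0.079242 = 0.292302
B_Mars = 1 / 0.292302 = 3.4211
Σp_Greaᵢ² = 0.1256² + 0.0279² + 0.1628² + 0.2605² + 0.1814² + 0.2419² = 0.015775 + 0.000778 + 0.026504 + 0.067860 + 0.032906 + 0.058516 = 0.202339
B_Grea = 1 / 0.202339 = 4.9422
Σp_Coalᵢ² = 0.0729² + 0.6680² + 0.1174² + 0.0445² + 0.0931² + 0.0040² = 0.005314 + 0.446224 + 0.013783 + 0.001980 + 0.008668 + 0.000016 = 0.475985
B_Coal = 1 / 0.475985 = 2.1009
Highest B → broadest niche (most generalist): Great Tit (B = 4.94).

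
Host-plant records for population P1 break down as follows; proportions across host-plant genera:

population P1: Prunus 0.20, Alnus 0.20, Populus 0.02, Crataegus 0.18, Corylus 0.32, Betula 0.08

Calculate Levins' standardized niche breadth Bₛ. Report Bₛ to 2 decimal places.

0.70

Σpᵢ² = 0.20² + 0.20² + 0.02² + 0.18² + 0.32² + 0.08² = 0.0400 + 0.0400 + 0.0004 + 0.0324 + 0.1024 + 0.0064 = 0.2216
B = 1 / 0.2216 = 4.5126
Bₛ = (B − 1)/(n − 1) = (4.5126 − 1)/(6 − 1) = 3.5126/5 = 0.7025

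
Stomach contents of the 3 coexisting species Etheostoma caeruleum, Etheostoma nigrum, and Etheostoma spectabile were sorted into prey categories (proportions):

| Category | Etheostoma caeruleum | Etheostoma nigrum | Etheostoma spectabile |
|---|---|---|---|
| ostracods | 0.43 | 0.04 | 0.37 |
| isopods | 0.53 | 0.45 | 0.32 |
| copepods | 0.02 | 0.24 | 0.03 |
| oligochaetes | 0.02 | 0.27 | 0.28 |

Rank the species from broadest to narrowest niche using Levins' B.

Etheostoma spectabile > Etheostoma nigrum > Etheostoma caeruleum

Σp_caerᵢ² = 0.43² + 0.53² + 0.02² + 0.02² = 0.1849 + 0.2809 + 0.0004 + 0.0004 = 0.4666
B_caer = 1 / 0.4666 = 2.1432
Σp_nigrᵢ² = 0.04² + 0.45² + 0.24² + 0.27² = 0.0016 + 0.2025 + 0.0576 + 0.0729 = 0.3346
B_nigr = 1 / 0.3346 = 2.9886
Σp_specᵢ² = 0.37² + 0.32² + 0.03² + 0.28² = 0.1369 + 0.1024 + 0.0009 + 0.0784 = 0.3186
B_spec = 1 / 0.3186 = 3.1387
Ranking by B (broadest → narrowest): Etheostoma spectabile (3.14) > Etheostoma nigrum (2.99) > Etheostoma caeruleum (2.14)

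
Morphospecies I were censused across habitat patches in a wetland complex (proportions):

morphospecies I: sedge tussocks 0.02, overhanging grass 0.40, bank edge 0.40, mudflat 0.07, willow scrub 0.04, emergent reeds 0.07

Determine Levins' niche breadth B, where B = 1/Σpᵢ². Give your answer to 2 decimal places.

3.01

Σpᵢ² = 0.02² + 0.40² + 0.40² + 0.07² + 0.04² + 0.07² = 0.0004 + 0.1600 + 0.1600 + 0.0049 + 0.0016 + 0.0049 = 0.3318
B = 1 / 0.3318 = 3.0139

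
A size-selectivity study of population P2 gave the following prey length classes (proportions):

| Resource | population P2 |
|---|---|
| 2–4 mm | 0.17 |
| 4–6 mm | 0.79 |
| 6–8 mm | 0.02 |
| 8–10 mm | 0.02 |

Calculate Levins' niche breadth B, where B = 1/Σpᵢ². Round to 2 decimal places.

Σpᵢ² = 0.17² + 0.79² + 0.02² + 0.02² = 0.0289 + 0.6241 + 0.0004 + 0.0004 = 0.6538
B = 1 / 0.6538 = 1.5295

1.53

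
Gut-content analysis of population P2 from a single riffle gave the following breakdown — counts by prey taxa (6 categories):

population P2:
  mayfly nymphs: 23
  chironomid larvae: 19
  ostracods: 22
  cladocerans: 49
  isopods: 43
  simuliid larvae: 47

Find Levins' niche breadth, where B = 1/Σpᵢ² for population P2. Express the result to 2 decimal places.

5.26

Proportions for population P2 (n=203): 23/203=0.1133, 19/203=0.0936, 22/203=0.1084, 49/203=0.2414, 43/203=0.2118, 47/203=0.2315
Σpᵢ² = 0.1133² + 0.0936² + 0.1084² + 0.2414² + 0.2118² + 0.2315² = 0.012837 + 0.008761 + 0.011751 + 0.058274 + 0.044859 + 0.053592 = 0.190074
B = 1 / 0.190074 = 5.2611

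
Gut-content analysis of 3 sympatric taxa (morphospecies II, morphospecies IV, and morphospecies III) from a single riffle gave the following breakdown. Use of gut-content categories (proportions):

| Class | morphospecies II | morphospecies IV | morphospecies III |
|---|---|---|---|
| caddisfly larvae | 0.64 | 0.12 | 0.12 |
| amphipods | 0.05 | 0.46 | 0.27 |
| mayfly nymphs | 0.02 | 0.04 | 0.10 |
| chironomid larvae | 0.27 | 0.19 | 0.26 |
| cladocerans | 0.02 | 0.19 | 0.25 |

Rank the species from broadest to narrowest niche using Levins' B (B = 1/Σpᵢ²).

Σp_IIᵢ² = 0.64² + 0.05² + 0.02² + 0.27² + 0.02² = 0.4096 + 0.0025 + 0.0004 + 0.0729 + 0.0004 = 0.4858
B_II = 1 / 0.4858 = 2.0585
Σp_IVᵢ² = 0.12² + 0.46² + 0.04² + 0.19² + 0.19² = 0.0144 + 0.2116 + 0.0016 + 0.0361 + 0.0361 = 0.2998
B_IV = 1 / 0.2998 = 3.3356
Σp_IIIᵢ² = 0.12² + 0.27² + 0.10² + 0.26² + 0.25² = 0.0144 + 0.0729 + 0.0100 + 0.0676 + 0.0625 = 0.2274
B_III = 1 / 0.2274 = 4.3975
Ranking by B (broadest → narrowest): morphospecies III (4.40) > morphospecies IV (3.34) > morphospecies II (2.06)

morphospecies III > morphospecies IV > morphospecies II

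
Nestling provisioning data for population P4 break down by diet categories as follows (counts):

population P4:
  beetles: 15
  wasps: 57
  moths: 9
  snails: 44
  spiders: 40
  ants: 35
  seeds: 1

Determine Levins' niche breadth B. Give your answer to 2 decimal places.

4.86

Proportions for population P4 (n=201): 15/201=0.0746, 57/201=0.2836, 9/201=0.0448, 44/201=0.2189, 40/201=0.1990, 35/201=0.1741, 1/201=0.0050
Σpᵢ² = 0.0746² + 0.2836² + 0.0448² + 0.2189² + 0.1990² + 0.1741² + 0.0050² = 0.005565 + 0.080429 + 0.002007 + 0.047917 + 0.039601 + 0.030311 + 0.000025 = 0.205855
B = 1 / 0.205855 = 4.8578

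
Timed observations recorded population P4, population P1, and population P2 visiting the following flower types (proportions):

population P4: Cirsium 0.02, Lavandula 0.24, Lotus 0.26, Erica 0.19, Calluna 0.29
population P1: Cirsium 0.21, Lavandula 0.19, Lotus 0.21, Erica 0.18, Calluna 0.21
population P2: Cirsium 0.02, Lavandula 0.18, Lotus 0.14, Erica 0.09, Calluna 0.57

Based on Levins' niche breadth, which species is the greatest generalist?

Σp_P4ᵢ² = 0.02² + 0.24² + 0.26² + 0.19² + 0.29² = 0.0004 + 0.0576 + 0.0676 + 0.0361 + 0.0841 = 0.2458
B_P4 = 1 / 0.2458 = 4.0683
Σp_P1ᵢ² = 0.21² + 0.19² + 0.21² + 0.18² + 0.21² = 0.0441 + 0.0361 + 0.0441 + 0.0324 + 0.0441 = 0.2008
B_P1 = 1 / 0.2008 = 4.9801
Σp_P2ᵢ² = 0.02² + 0.18² + 0.14² + 0.09² + 0.57² = 0.0004 + 0.0324 + 0.0196 + 0.0081 + 0.3249 = 0.3854
B_P2 = 1 / 0.3854 = 2.5947
Highest B → broadest niche (most generalist): population P1 (B = 4.98).

population P1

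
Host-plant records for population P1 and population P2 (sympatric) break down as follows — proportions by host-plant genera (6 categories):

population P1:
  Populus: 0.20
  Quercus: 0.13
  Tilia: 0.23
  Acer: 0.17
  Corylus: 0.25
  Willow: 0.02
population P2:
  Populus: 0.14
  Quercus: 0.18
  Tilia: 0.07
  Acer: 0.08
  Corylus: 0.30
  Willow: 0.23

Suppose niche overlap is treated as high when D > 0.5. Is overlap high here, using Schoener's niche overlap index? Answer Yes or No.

Σ|p₁ᵢ − p₂ᵢ| = 0.06 + 0.05 + 0.16 + 0.09 + 0.05 + 0.21 = 0.62
D = 1 − ½ × 0.62 = 1 − 0.310 = 0.6900
D = 0.6900 > 0.5 → Yes.

Yes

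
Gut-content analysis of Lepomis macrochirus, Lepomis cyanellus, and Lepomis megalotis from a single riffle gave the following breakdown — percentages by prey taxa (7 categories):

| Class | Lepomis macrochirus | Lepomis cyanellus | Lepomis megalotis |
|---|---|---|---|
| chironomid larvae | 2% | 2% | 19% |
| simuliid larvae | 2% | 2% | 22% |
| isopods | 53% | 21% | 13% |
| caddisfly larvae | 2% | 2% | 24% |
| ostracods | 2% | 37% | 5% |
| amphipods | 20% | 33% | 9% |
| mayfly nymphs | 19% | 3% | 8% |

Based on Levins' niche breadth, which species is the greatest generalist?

Convert percentages to proportions (divide by 100).
Σp_macrᵢ² = 0.02² + 0.02² + 0.53² + 0.02² + 0.02² + 0.20² + 0.19² = 0.0004 + 0.0004 + 0.2809 + 0.0004 + 0.0004 + 0.0400 + 0.0361 = 0.3586
B_macr = 1 / 0.3586 = 2.7886
Σp_cyanᵢ² = 0.02² + 0.02² + 0.21² + 0.02² + 0.37² + 0.33² + 0.03² = 0.0004 + 0.0004 + 0.0441 + 0.0004 + 0.1369 + 0.1089 + 0.0009 = 0.2920
B_cyan = 1 / 0.2920 = 3.4247
Σp_megaᵢ² = 0.19² + 0.22² + 0.13² + 0.24² + 0.05² + 0.09² + 0.08² = 0.0361 + 0.0484 + 0.0169 + 0.0576 + 0.0025 + 0.0081 + 0.0064 = 0.1760
B_mega = 1 / 0.1760 = 5.6818
Highest B → broadest niche (most generalist): Lepomis megalotis (B = 5.68).

Lepomis megalotis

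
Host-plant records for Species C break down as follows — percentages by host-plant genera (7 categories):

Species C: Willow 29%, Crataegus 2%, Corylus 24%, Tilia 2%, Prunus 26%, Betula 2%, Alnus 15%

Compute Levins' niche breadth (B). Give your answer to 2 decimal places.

4.29

Convert percentages to proportions (divide by 100).
Σpᵢ² = 0.29² + 0.02² + 0.24² + 0.02² + 0.26² + 0.02² + 0.15² = 0.0841 + 0.0004 + 0.0576 + 0.0004 + 0.0676 + 0.0004 + 0.0225 = 0.2330
B = 1 / 0.2330 = 4.2918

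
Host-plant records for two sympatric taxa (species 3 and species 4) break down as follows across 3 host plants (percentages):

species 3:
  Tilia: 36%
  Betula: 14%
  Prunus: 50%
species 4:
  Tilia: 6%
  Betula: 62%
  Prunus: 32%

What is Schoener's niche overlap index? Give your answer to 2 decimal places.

0.52

Convert percentages to proportions (divide by 100).
Σ|p₁ᵢ − p₂ᵢ| = 0.30 + 0.48 + 0.18 = 0.96
D = 1 − ½ × 0.96 = 1 − 0.480 = 0.5200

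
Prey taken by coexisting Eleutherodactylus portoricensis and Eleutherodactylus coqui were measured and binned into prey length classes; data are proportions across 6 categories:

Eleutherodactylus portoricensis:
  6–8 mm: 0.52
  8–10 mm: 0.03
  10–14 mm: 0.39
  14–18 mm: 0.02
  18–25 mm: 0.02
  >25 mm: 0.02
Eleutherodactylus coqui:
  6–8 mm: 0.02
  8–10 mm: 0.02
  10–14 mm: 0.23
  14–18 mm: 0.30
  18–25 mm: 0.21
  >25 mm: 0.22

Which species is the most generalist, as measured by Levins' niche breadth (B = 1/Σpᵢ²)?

Eleutherodactylus coqui

Σp_portᵢ² = 0.52² + 0.03² + 0.39² + 0.02² + 0.02² + 0.02² = 0.2704 + 0.0009 + 0.1521 + 0.0004 + 0.0004 + 0.0004 = 0.4246
B_port = 1 / 0.4246 = 2.3552
Σp_coquᵢ² = 0.02² + 0.02² + 0.23² + 0.30² + 0.21² + 0.22² = 0.0004 + 0.0004 + 0.0529 + 0.0900 + 0.0441 + 0.0484 = 0.2362
B_coqu = 1 / 0.2362 = 4.2337
Highest B → broadest niche (most generalist): Eleutherodactylus coqui (B = 4.23).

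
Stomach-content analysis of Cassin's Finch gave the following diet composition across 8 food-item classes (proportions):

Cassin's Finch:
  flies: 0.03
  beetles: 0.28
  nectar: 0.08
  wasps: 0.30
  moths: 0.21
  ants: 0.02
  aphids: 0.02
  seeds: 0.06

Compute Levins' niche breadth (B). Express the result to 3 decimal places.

4.460

Σpᵢ² = 0.03² + 0.28² + 0.08² + 0.30² + 0.21² + 0.02² + 0.02² + 0.06² = 0.0009 + 0.0784 + 0.0064 + 0.0900 + 0.0441 + 0.0004 + 0.0004 + 0.0036 = 0.2242
B = 1 / 0.2242 = 4.46030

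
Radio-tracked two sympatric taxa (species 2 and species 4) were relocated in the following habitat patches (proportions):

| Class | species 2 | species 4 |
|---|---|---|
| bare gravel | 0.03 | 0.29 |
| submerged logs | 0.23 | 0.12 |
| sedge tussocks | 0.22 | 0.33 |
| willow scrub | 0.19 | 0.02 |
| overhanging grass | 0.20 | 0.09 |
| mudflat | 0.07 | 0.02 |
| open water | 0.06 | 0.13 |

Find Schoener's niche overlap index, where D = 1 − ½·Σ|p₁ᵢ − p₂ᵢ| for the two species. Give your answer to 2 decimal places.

Σ|p₁ᵢ − p₂ᵢ| = 0.26 + 0.11 + 0.11 + 0.17 + 0.11 + 0.05 + 0.07 = 0.88
D = 1 − ½ × 0.88 = 1 − 0.440 = 0.5600

0.56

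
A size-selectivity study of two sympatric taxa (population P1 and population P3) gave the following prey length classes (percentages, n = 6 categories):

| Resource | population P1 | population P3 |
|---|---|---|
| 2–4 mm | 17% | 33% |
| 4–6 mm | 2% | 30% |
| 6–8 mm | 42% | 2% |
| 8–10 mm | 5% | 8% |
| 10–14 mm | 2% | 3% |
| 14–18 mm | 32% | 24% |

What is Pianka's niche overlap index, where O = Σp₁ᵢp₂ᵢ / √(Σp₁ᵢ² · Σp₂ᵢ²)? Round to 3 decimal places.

Convert percentages to proportions (divide by 100).
Σ p₁ᵢp₂ᵢ = 0.0561 + 0.0060 + 0.0084 + 0.0040 + 0.0006 + 0.0768 = 0.1519
Σp_1ᵢ² = 0.17² + 0.02² + 0.42² + 0.05² + 0.02² + 0.32² = 0.0289 + 0.0004 + 0.1764 + 0.0025 + 0.0004 + 0.1024 = 0.3110
Σp_2ᵢ² = 0.33² + 0.30² + 0.02² + 0.08² + 0.03² + 0.24² = 0.1089 + 0.0900 + 0.0004 + 0.0064 + 0.0009 + 0.0576 = 0.2642
O = 0.1519 / √(0.3110 × 0.2642) = 0.1519 / 0.286646 = 0.52992

0.530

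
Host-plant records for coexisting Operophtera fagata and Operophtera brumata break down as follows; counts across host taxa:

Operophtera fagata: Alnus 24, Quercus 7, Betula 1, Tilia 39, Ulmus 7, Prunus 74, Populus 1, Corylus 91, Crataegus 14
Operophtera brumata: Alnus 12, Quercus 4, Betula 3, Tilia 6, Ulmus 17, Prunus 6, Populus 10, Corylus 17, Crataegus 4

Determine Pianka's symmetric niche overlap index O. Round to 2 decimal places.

Proportions for Operophtera fagata (n=258): 24/258=0.0930, 7/258=0.0271, 1/258=0.0039, 39/258=0.1512, 7/258=0.0271, 74/258=0.2868, 1/258=0.0039, 91/258=0.3527, 14/258=0.0543
Proportions for Operophtera brumata (n=79): 12/79=0.1519, 4/79=0.0506, 3/79=0.0380, 6/79=0.0759, 17/79=0.2152, 6/79=0.0759, 10/79=0.1266, 17/79=0.2152, 4/79=0.0506
Σ p₁ᵢp₂ᵢ = 0.014127 + 0.001371 + 0.000148 + 0.011476 + 0.005832 + 0.021768 + 0.000494 + 0.075901 + 0.002748 = 0.133865
Σp_1ᵢ² = 0.0930² + 0.0271² + 0.0039² + 0.1512² + 0.0271² + 0.2868² + 0.0039² + 0.3527² + 0.0543² = 0.008649 + 0.000734 + 0.000015 + 0.022861 + 0.000734 + 0.082254 + 0.000015 + 0.124397 + 0.002948 = 0.242607
Σp_2ᵢ² = 0.1519² + 0.0506² + 0.0380² + 0.0759² + 0.2152² + 0.0759² + 0.1266² + 0.2152² + 0.0506² = 0.023074 + 0.002560 + 0.001444 + 0.005761 + 0.046311 + 0.005761 + 0.016028 + 0.046311 + 0.002560 = 0.149810
O = 0.133865 / √(0.242607 × 0.149810) = 0.133865 / 0.1906435 = 0.7022

0.70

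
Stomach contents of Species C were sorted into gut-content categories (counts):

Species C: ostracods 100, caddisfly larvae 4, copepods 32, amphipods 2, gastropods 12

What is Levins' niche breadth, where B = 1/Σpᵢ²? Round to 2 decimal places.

2.01

Proportions for Species C (n=150): 100/150=0.6667, 4/150=0.0267, 32/150=0.2133, 2/150=0.0133, 12/150=0.0800
Σpᵢ² = 0.6667² + 0.0267² + 0.2133² + 0.0133² + 0.0800² = 0.444489 + 0.000713 + 0.045497 + 0.000177 + 0.006400 = 0.497276
B = 1 / 0.497276 = 2.0110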